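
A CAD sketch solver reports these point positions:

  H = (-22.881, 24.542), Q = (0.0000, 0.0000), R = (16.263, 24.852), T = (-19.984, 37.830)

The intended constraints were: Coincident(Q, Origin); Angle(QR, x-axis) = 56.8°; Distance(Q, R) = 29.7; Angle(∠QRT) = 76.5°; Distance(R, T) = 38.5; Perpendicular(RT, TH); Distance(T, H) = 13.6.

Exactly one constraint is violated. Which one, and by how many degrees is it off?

Perpendicular(RT, TH) — off by 7.40°.

Q = (0.00, 0.00) ✓; QR at 56.80° ✓; |QR| = 29.70 ✓; ∠QRT = 76.50° ✓; |RT| = 38.50 ✓; ∠(RT, TH) = 97.40° ✗; |TH| = 13.60 ✓.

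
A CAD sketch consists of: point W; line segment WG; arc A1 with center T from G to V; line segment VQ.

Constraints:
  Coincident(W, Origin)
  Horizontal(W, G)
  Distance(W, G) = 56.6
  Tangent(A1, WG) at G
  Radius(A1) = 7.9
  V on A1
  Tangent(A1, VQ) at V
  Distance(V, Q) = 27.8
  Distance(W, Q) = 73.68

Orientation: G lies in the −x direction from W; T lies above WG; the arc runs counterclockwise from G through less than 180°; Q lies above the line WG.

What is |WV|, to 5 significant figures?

51.305

Checks: |TV| = 7.900 ✓; ∠(TV, VQ) = 90.00° ✓; |VQ| = 27.80 ✓; |WQ| = 73.68 ✓.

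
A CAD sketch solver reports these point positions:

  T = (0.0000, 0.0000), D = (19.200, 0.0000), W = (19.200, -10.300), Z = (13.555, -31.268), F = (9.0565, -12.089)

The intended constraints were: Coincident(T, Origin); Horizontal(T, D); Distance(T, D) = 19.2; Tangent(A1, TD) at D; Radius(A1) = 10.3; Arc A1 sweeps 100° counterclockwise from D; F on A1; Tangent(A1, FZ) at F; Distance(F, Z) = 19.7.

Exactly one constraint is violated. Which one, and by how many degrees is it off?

Tangent(A1, FZ) at F — off by 3.20°.

T = (0.00, 0.00) ✓; T.y = 0.00, D.y = 0.00 ✓; |TD| = 19.20 ✓; ∠(WD, DT) = 90.00° ✓; |WD| = 10.30 ✓; bearing(W→F) − bearing(W→D) = 100.0° ✓; |WF| = 10.30 ✓; ∠(WF, FZ) = 86.80° ✗; |FZ| = 19.70 ✓.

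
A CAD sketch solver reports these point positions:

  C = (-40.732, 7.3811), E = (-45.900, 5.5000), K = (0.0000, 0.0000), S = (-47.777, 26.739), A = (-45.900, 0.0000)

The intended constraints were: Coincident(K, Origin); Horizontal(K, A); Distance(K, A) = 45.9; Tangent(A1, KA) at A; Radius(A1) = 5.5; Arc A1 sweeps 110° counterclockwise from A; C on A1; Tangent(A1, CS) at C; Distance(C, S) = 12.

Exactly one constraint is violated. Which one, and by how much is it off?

Distance(C, S) = 12 — off by 8.60.

K = (0.00, 0.00) ✓; K.y = 0.00, A.y = 0.00 ✓; |KA| = 45.90 ✓; ∠(EA, AK) = 90.00° ✓; |EA| = 5.500 ✓; bearing(E→C) − bearing(E→A) = 110.0° ✓; |EC| = 5.500 ✓; ∠(EC, CS) = 90.00° ✓; |CS| = 20.60 ✗.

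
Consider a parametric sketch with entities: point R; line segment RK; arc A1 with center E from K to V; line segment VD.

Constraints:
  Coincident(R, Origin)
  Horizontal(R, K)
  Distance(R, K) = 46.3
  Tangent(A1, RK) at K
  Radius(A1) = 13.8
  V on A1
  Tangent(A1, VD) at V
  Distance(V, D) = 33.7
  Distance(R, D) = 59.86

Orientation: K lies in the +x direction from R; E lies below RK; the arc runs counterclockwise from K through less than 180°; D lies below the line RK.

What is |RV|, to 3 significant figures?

35.8

Checks: |RK| = 46.30 ✓; |EV| = 13.80 ✓; ∠(EV, VD) = 90.00° ✓; |VD| = 33.70 ✓; |RD| = 59.86 ✓.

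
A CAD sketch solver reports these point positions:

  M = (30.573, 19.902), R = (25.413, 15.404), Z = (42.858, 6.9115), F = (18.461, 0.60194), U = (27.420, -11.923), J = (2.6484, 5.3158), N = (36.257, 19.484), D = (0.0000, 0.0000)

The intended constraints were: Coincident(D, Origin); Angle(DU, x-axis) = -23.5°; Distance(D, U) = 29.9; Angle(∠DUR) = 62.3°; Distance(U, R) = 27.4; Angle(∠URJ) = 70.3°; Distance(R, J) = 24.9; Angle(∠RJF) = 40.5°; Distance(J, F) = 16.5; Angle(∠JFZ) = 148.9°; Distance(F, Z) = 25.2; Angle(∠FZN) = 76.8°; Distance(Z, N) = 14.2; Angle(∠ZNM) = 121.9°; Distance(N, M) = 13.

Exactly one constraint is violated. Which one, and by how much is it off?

Distance(N, M) = 13 — off by 7.30.

D = (0.00, 0.00) ✓; DU at -23.50° ✓; |DU| = 29.90 ✓; ∠DUR = 62.30° ✓; |UR| = 27.40 ✓; ∠URJ = 70.30° ✓; |RJ| = 24.90 ✓; ∠RJF = 40.50° ✓; |JF| = 16.50 ✓; ∠JFZ = 148.9° ✓; |FZ| = 25.20 ✓; ∠FZN = 76.80° ✓; |ZN| = 14.20 ✓; ∠ZNM = 121.9° ✓; |NM| = 5.699 ✗.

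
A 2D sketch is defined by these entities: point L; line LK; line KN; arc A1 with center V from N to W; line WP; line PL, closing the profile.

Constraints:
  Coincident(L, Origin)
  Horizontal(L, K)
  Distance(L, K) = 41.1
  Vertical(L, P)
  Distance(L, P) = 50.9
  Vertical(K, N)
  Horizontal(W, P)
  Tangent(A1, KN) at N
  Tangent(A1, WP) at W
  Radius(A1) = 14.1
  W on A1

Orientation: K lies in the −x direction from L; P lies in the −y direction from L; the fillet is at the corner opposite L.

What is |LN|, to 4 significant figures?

55.17

L is at the origin; LK is horizontal with |LK| = 41.1 and K on the −x side, so K = (-41.10, 0.000). L and P share the same x with |LP| = 50.9 and P on the −y side, so P = (0.000, -50.90). The virtual corner opposite L is at (-41.10, -50.90). A1 meets KN tangentially, so VN is at right angles to KN and the tangent condition forces VW to be normal to WP, with radius 14.1, so the center V sits 14.1 in from both sides at V = (-27.00, -36.80). That places the tangent points at N = (-41.10, -36.80) on KN and W = (-27.00, -50.90) on WP. Then |LN| = |N − L| = 55.17.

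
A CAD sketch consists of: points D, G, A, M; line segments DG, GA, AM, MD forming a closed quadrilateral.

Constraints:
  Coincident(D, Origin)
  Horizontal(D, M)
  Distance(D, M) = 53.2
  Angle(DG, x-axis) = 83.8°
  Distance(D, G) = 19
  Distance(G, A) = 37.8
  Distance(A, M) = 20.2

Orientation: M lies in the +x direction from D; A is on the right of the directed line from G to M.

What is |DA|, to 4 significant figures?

33.27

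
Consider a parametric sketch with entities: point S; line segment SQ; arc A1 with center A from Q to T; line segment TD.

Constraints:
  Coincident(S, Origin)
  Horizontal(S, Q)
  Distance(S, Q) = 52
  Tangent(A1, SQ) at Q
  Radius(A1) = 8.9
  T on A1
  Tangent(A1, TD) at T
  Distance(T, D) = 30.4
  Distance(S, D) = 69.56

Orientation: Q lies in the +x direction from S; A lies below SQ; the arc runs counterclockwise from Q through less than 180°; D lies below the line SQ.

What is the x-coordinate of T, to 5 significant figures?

43.931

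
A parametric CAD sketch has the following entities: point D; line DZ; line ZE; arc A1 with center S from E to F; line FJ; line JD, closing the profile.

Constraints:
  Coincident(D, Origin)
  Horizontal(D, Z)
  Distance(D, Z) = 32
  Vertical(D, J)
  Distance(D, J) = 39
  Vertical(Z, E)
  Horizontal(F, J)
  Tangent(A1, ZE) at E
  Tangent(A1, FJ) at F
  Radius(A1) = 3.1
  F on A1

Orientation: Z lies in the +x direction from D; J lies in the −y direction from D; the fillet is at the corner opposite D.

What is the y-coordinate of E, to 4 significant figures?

-35.90

D is at the origin; D and Z share the same y with |DZ| = 32.0 and Z on the +x side, so Z = (32.00, 0.000). DJ is vertical with |DJ| = 39.0 and J on the −y side, so J = (0.000, -39.00). The virtual corner opposite D is at (32.00, -39.00). The tangent condition forces SE to be normal to ZE and since A1 is tangent to FJ there, SF ⟂ FJ, with radius 3.1, so the center S sits 3.1 in from both sides at S = (28.90, -35.90). That places the tangent points at E = (32.00, -35.90) on ZE and F = (28.90, -39.00) on FJ. So E.y = -35.90.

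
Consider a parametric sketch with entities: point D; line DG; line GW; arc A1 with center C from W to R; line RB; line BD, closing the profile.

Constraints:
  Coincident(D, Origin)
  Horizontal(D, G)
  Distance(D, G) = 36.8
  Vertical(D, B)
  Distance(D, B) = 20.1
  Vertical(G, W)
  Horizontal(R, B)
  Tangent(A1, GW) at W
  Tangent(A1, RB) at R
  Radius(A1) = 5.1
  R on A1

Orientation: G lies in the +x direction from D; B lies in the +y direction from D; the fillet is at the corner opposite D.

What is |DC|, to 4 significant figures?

35.07

D is at the origin; DG is horizontal with |DG| = 36.8 and G on the +x side, so G = (36.80, 0.000). DB is vertical with |DB| = 20.1 and B on the +y side, so B = (0.000, 20.10). The virtual corner opposite D is at (36.80, 20.10). Tangency of A1 to GW means the radius CW is perpendicular to GW and tangency of A1 to RB means the radius CR is perpendicular to RB, with radius 5.1, so the center C sits 5.1 in from both sides at C = (31.70, 15.00). Then |DC| = |C − D| = 35.07.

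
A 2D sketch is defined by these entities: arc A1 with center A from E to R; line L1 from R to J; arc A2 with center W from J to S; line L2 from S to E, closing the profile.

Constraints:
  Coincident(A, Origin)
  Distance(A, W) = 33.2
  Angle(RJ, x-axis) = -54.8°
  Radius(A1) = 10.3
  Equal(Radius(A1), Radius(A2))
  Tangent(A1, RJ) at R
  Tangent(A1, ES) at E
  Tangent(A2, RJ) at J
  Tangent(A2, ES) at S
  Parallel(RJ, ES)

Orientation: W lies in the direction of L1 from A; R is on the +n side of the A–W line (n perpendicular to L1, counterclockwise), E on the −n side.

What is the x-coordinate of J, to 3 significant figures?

27.6

The slot axis is L1's direction at -54.8°, so u = (cos -54.8°, sin -54.8°) = (0.576, -0.817) and n = (−sin -54.8°, cos -54.8°) = (0.817, 0.576). A is at the origin and W lies 33.2 along u from A, so W = 33.2·u = (19.1, -27.1). Tangency of A1 to both parallel lines with radius 10.3 puts R and E at A ± 10.3·n: R = (8.42, 5.94), E = (-8.42, -5.94). Equal radii place J and S the same way about W: J = W + 10.3·n = (27.6, -21.2), S = W − 10.3·n = (10.7, -33.1). So J.x = 27.6.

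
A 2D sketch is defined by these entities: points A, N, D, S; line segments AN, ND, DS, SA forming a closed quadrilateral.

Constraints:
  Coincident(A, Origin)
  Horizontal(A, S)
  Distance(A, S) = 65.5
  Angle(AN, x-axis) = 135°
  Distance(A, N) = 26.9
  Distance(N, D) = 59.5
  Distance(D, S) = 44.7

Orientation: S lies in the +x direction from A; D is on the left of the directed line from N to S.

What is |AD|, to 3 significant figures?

52.1

Checks: |AS| = 65.50 ✓; |AN| = 26.90 ✓; |ND| = 59.50 ✓; |DS| = 44.70 ✓.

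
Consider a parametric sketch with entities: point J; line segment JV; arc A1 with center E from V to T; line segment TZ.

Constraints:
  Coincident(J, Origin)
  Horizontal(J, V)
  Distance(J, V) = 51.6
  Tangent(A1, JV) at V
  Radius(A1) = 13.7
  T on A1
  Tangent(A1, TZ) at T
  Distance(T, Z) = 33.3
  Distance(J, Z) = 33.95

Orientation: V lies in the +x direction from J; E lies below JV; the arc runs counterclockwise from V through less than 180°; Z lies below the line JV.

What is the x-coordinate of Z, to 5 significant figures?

18.700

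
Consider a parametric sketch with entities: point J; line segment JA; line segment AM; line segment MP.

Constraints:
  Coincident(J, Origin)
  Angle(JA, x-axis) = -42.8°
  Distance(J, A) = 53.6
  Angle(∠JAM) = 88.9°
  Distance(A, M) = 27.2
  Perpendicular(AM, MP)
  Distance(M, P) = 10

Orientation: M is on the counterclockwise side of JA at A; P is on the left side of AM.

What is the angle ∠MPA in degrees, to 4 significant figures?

69.81°

∠JAM = 88.9°, so AM runs at -42.8° + (180° − 88.9°) = 48.30° from the x-axis; with |AM| = 27.2, M = A + 27.2·(cos 48.30°, sin 48.30°) = (57.42, -16.11). AM is perpendicular to MP; with |MP| = 10.0 on the left of AM, P = M + 10.0·(-0.7466, 0.6652) = (49.96, -9.457). Then cos ∠MPA = PM·PA / (|PM||PA|), giving 69.81°.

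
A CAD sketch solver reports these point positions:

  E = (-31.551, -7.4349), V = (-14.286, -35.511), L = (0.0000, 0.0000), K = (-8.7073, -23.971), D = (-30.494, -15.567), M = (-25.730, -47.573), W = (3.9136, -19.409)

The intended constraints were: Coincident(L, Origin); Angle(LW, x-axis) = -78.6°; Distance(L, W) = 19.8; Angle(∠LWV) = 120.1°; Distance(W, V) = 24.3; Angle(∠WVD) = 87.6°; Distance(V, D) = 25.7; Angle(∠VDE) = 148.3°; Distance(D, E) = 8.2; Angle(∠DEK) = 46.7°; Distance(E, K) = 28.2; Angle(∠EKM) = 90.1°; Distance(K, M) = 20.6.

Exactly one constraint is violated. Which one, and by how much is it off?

Distance(K, M) = 20.6 — off by 8.50.

L = (0.00, 0.00) ✓; LW at -78.60° ✓; |LW| = 19.80 ✓; ∠LWV = 120.1° ✓; |WV| = 24.30 ✓; ∠WVD = 87.60° ✓; |VD| = 25.70 ✓; ∠VDE = 148.3° ✓; |DE| = 8.201 ✓; ∠DEK = 46.69° ✓; |EK| = 28.20 ✓; ∠EKM = 90.10° ✓; |KM| = 29.10 ✗.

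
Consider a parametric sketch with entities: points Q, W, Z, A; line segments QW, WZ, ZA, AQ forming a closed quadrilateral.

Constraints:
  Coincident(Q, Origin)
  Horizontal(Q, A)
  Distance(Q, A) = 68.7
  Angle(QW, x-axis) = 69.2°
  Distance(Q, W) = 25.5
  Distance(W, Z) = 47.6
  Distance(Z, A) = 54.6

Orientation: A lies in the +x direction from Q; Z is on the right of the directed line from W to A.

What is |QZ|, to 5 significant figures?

29.632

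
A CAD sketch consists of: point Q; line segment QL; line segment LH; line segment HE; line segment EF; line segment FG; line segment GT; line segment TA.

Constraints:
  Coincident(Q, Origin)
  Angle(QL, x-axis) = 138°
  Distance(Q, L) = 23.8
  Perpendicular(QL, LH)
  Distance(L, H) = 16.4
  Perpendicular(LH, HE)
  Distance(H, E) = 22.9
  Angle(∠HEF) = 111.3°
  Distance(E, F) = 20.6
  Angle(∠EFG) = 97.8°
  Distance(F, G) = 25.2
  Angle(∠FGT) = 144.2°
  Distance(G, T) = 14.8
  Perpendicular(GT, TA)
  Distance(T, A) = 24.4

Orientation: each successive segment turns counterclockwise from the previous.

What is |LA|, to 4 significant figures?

11.46

∠FGT = 144.2° gives GT at 144.7° from the x-axis; with |GT| = 14.8, T = (-13.48, 30.06). The perpendicularity gives TA at right angles to GT, so TA runs at -125.3°; with |TA| = 24.4, A = (-27.58, 10.15). Then |LA| = |A − L| = 11.46.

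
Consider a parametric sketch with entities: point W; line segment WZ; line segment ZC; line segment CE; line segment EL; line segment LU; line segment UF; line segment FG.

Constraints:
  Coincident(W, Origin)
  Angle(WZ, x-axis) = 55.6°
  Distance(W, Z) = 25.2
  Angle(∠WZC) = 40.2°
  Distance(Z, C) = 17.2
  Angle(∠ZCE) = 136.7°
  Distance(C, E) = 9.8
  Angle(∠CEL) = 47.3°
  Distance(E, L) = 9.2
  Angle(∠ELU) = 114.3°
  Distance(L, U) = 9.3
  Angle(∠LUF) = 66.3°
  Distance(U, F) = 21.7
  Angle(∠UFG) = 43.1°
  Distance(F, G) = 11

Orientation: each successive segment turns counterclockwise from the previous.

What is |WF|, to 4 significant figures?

22.96

∠ELU = 114.3° gives LU at 77.10° from the x-axis; with |LU| = 9.3, U = (3.658, 18.74). ∠LUF = 66.3° gives UF at -169.2° from the x-axis; with |UF| = 21.7, F = (-17.66, 14.67). Then |WF| = |F − W| = 22.96.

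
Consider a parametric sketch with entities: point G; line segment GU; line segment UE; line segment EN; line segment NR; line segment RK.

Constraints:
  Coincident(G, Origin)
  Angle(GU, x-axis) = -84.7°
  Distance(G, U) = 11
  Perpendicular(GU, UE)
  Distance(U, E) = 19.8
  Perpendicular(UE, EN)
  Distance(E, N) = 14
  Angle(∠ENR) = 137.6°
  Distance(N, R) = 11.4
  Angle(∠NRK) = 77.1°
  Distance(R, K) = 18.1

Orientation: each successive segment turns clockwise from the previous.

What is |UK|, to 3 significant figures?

7.75

G is at the origin; GU runs at -84.7° with length 11.0, so U = (1.02, -11.0). GU ⟂ UE, so UE runs at -175°; with |UE| = 19.8, E = (-18.7, -12.8). The perpendicularity gives EN at right angles to UE, so EN runs at 95.3°; with |EN| = 14.0, N = (-20.0, 1.16). ∠ENR = 137.6° gives NR at 52.9° from the x-axis; with |NR| = 11.4, R = (-13.1, 10.3). ∠NRK = 77.1° gives RK at -50.0° from the x-axis; with |RK| = 18.1, K = (-1.48, -3.61). Then |UK| = |K − U| = 7.75.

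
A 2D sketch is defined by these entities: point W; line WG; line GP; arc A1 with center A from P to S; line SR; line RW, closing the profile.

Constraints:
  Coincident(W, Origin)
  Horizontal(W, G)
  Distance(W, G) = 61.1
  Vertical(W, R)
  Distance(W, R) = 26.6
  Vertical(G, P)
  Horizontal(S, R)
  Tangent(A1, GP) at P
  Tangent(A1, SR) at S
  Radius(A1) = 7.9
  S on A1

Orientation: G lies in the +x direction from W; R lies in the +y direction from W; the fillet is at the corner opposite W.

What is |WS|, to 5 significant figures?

59.479

W is at the origin; WG is horizontal with |WG| = 61.1 and G on the +x side, so G = (61.100, 0.0000). WR is vertical with |WR| = 26.6 and R on the +y side, so R = (0.0000, 26.600). The virtual corner opposite W is at (61.100, 26.600). A1 meets GP tangentially, so AP is at right angles to GP and tangency of A1 to SR means the radius AS is perpendicular to SR, with radius 7.9, so the center A sits 7.9 in from both sides at A = (53.200, 18.700). That places the tangent points at P = (61.100, 18.700) on GP and S = (53.200, 26.600) on SR. Then |WS| = |S − W| = 59.479.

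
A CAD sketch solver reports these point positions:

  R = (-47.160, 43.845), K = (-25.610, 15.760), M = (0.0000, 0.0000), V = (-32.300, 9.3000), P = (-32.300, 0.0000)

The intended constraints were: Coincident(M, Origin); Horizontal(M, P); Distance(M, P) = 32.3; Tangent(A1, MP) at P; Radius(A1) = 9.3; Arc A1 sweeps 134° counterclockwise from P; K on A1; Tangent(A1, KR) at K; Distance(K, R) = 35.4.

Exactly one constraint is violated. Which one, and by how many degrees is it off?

Tangent(A1, KR) at K — off by 6.50°.

M = (0.00, 0.00) ✓; M.y = 0.00, P.y = 0.00 ✓; |MP| = 32.30 ✓; ∠(VP, PM) = 90.00° ✓; |VP| = 9.300 ✓; bearing(V→K) − bearing(V→P) = 134.0° ✓; |VK| = 9.300 ✓; ∠(VK, KR) = 96.50° ✗; |KR| = 35.40 ✓.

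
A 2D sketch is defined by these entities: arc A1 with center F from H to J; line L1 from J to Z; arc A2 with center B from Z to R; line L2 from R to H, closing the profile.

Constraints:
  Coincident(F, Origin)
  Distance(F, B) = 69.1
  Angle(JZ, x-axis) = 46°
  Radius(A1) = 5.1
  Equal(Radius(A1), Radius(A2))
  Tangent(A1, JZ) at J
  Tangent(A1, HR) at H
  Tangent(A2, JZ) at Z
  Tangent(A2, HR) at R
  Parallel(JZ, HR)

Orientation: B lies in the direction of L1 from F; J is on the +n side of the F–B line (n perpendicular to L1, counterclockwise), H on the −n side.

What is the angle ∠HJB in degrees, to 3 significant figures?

85.8°

F is at the origin and B lies 69.1 along u from F, so B = 69.1·u = (48.0, 49.7). Tangency of A1 to both parallel lines with radius 5.1 puts J and H at F ± 5.1·n: J = (-3.67, 3.54), H = (3.67, -3.54). Then cos ∠HJB = JH·JB / (|JH||JB|), giving 85.8°.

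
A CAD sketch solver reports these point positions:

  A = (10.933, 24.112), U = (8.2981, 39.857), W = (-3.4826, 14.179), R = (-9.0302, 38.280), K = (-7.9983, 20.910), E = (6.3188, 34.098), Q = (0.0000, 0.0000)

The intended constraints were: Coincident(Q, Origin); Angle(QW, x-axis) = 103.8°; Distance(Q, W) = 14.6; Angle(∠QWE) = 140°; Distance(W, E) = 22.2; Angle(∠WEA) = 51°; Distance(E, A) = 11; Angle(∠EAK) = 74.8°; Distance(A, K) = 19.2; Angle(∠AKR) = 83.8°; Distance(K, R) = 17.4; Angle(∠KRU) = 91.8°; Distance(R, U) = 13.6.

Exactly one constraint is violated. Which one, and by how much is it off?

Distance(R, U) = 13.6 — off by 3.80.

Q = (0.00, 0.00) ✓; QW at 103.8° ✓; |QW| = 14.60 ✓; ∠QWE = 140.0° ✓; |WE| = 22.20 ✓; ∠WEA = 51.00° ✓; |EA| = 11.00 ✓; ∠EAK = 74.80° ✓; |AK| = 19.20 ✓; ∠AKR = 83.80° ✓; |KR| = 17.40 ✓; ∠KRU = 91.80° ✓; |RU| = 17.40 ✗.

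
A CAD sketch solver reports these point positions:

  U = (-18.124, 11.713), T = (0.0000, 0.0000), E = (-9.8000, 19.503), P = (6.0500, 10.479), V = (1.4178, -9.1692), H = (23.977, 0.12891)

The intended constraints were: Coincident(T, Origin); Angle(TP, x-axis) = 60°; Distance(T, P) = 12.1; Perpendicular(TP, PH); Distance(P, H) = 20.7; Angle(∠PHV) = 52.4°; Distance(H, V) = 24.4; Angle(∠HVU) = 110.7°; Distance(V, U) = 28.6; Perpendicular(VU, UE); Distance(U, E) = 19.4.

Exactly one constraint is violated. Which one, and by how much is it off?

Distance(U, E) = 19.4 — off by 8.00.

T = (0.00, 0.00) ✓; TP at 60.00° ✓; |TP| = 12.10 ✓; ∠(TP, PH) = 90.00° ✓; |PH| = 20.70 ✓; ∠PHV = 52.40° ✓; |HV| = 24.40 ✓; ∠HVU = 110.7° ✓; |VU| = 28.60 ✓; ∠(VU, UE) = 90.00° ✓; |UE| = 11.40 ✗.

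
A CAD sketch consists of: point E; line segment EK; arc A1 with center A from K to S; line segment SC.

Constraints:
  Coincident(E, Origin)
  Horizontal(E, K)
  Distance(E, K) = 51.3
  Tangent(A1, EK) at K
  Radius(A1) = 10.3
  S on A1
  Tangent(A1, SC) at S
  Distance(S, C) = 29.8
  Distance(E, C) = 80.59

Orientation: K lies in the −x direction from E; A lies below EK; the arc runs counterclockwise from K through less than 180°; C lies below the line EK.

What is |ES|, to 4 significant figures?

60.79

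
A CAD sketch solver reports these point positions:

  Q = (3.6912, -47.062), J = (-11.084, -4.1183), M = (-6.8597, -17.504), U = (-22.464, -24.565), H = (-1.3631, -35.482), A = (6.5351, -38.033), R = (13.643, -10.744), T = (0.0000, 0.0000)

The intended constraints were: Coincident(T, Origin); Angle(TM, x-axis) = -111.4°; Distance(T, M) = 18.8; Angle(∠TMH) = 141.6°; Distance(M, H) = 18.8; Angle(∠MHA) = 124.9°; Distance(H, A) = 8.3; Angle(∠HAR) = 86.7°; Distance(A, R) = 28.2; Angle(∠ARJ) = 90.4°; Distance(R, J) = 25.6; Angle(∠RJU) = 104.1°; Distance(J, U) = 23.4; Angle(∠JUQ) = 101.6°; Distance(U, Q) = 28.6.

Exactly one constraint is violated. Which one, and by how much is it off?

Distance(U, Q) = 28.6 — off by 5.90.

T = (0.00, 0.00) ✓; TM at -111.4° ✓; |TM| = 18.80 ✓; ∠TMH = 141.6° ✓; |MH| = 18.80 ✓; ∠MHA = 124.9° ✓; |HA| = 8.300 ✓; ∠HAR = 86.70° ✓; |AR| = 28.20 ✓; ∠ARJ = 90.40° ✓; |RJ| = 25.60 ✓; ∠RJU = 104.1° ✓; |JU| = 23.40 ✓; ∠JUQ = 101.6° ✓; |UQ| = 34.50 ✗.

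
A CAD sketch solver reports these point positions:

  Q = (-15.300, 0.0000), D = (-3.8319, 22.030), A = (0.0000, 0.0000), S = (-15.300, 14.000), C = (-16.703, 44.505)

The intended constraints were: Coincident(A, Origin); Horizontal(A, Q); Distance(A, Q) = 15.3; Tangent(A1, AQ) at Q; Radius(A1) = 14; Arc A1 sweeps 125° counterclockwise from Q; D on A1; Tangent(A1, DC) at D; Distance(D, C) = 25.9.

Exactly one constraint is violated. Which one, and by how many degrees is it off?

Tangent(A1, DC) at D — off by 5.20°.

A = (0.00, 0.00) ✓; A.y = 0.00, Q.y = 0.00 ✓; |AQ| = 15.30 ✓; ∠(SQ, QA) = 90.00° ✓; |SQ| = 14.00 ✓; bearing(S→D) − bearing(S→Q) = 125.0° ✓; |SD| = 14.00 ✓; ∠(SD, DC) = 95.20° ✗; |DC| = 25.90 ✓.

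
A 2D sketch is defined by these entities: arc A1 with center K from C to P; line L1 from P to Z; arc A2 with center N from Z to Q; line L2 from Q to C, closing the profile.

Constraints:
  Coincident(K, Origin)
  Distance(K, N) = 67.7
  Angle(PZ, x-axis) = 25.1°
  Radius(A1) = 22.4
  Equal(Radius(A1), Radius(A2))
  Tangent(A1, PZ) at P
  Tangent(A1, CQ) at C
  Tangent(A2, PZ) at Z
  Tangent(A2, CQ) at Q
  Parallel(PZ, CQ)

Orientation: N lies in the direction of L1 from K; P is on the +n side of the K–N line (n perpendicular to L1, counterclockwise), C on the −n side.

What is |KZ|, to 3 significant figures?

71.3

The slot axis is L1's direction at 25.1°, so u = (cos 25.1°, sin 25.1°) = (0.906, 0.424) and n = (−sin 25.1°, cos 25.1°) = (-0.424, 0.906). K is at the origin and N lies 67.7 along u from K, so N = 67.7·u = (61.3, 28.7). Tangency of A1 to both parallel lines with radius 22.4 puts P and C at K ± 22.4·n: P = (-9.50, 20.3), C = (9.50, -20.3). Equal radii place Z and Q the same way about N: Z = N + 22.4·n = (51.8, 49.0), Q = N − 22.4·n = (70.8, 8.43). Then |KZ| = |Z − K| = 71.3.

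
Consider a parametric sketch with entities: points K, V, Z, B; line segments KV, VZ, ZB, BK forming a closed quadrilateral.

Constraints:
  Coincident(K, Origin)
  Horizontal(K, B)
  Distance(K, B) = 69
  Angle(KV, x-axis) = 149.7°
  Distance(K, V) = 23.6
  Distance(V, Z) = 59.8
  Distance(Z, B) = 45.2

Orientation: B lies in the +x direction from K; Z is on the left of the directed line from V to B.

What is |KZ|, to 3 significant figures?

47.8

Checks: |VZ| = 59.80 ✓; |ZB| = 45.20 ✓.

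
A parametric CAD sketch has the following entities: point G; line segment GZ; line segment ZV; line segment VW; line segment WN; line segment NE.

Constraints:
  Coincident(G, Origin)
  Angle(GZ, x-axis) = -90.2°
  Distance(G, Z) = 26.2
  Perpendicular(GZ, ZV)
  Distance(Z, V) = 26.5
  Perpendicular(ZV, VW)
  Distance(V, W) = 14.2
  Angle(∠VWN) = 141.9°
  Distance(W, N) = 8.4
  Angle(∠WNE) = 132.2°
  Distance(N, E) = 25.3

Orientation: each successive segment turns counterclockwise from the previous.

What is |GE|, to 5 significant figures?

5.3081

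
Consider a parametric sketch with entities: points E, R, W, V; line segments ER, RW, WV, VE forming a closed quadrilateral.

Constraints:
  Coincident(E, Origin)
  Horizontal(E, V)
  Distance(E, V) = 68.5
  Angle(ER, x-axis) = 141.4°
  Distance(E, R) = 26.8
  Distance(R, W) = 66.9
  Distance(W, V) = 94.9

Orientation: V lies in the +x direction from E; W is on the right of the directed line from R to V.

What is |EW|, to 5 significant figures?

51.153

E is at the origin; EV is horizontal with |EV| = 68.5 and V in +x, so V = (68.5, 0). ER runs at 141.4° with |ER| = 26.8, so R = (-20.945, 16.720). W is determined by |RW| = 66.9 and |WV| = 94.9 together: it lies at the intersection of circle(R, 66.9) and circle(V, 94.9). With |RV| = 90.994, the foot of the radical line on RV is 20.603 from R and the perpendicular offset is √(66.9² − 20.603²) = 63.648. Taking the right-of-RV solution: W = (-12.388, -49.631).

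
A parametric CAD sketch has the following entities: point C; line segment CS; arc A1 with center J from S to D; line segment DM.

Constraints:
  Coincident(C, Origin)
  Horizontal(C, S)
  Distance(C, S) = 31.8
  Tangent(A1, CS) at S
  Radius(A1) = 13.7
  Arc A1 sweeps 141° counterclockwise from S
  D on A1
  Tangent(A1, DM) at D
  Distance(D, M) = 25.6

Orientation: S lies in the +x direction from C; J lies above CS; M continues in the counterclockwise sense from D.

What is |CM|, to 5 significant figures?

45.367

C is at the origin; C and S share the same y with |CS| = 31.8 and S on the +x side, so S = (31.800, 0.0000). Tangency of A1 to CS means the radius JS is perpendicular to CS, so J = S + (0, 13.7) = (31.800, 13.700). On A1, S sits at bearing -90° from J; a 141° counterclockwise sweep puts D at bearing 51°, so D = J + 13.7·(cos 51°, sin 51°) = (40.422, 24.347). Since A1 is tangent to DM there, JD ⟂ DM, so DM runs along (−sin 51°, cos 51°); with |DM| = 25.6, M = (20.527, 40.458). Then |CM| = |M − C| = 45.367.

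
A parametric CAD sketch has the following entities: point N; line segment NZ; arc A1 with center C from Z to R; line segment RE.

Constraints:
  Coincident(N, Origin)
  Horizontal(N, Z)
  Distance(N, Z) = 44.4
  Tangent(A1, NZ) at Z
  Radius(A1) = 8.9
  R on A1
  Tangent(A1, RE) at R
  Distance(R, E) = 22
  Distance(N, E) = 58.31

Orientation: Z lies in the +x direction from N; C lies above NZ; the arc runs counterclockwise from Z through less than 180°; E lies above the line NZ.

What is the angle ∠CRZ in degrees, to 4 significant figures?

39.05°

N is at the origin; NZ is horizontal with |NZ| = 44.4 and Z on the +x side, so Z = (44.40, 0.000). Tangency of A1 to NZ means the radius CZ is perpendicular to NZ, so C = Z + (0, 8.9) = (44.40, 8.900). Since CR ⟂ RE (tangency), |CE| = √(8.9² + 22.0²) = 23.73 regardless of where R sits on A1. So E lies on both circle(N, 58.31) and circle(C, 23.73); the above-NZ intersection is E = (48.57, 32.26). R is the foot of the tangent from E: R = (53.11, 10.74).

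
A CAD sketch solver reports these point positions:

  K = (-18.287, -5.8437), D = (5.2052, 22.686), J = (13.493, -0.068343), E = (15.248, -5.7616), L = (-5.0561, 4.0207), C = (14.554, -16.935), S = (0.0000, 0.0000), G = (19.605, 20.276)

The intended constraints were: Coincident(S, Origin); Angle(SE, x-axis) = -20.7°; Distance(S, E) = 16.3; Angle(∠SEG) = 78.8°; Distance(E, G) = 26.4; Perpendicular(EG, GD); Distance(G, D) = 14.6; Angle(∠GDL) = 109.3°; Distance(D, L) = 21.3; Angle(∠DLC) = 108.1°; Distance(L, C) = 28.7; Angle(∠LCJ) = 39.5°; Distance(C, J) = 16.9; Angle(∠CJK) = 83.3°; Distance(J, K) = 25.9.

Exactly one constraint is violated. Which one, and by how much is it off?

Distance(J, K) = 25.9 — off by 6.40.

S = (0.00, 0.00) ✓; SE at -20.70° ✓; |SE| = 16.30 ✓; ∠SEG = 78.80° ✓; |EG| = 26.40 ✓; ∠(EG, GD) = 90.00° ✓; |GD| = 14.60 ✓; ∠GDL = 109.3° ✓; |DL| = 21.30 ✓; ∠DLC = 108.1° ✓; |LC| = 28.70 ✓; ∠LCJ = 39.50° ✓; |CJ| = 16.90 ✓; ∠CJK = 83.30° ✓; |JK| = 32.30 ✗.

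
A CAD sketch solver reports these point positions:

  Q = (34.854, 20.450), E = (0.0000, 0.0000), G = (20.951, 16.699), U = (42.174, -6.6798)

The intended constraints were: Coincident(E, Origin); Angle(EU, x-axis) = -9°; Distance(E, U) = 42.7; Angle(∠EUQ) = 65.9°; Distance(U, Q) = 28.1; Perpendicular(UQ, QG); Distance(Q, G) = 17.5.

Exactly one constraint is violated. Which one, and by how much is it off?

Distance(Q, G) = 17.5 — off by 3.10.

E = (0.00, 0.00) ✓; EU at -9.000° ✓; |EU| = 42.70 ✓; ∠EUQ = 65.90° ✓; |UQ| = 28.10 ✓; ∠(UQ, QG) = 90.00° ✓; |QG| = 14.40 ✗.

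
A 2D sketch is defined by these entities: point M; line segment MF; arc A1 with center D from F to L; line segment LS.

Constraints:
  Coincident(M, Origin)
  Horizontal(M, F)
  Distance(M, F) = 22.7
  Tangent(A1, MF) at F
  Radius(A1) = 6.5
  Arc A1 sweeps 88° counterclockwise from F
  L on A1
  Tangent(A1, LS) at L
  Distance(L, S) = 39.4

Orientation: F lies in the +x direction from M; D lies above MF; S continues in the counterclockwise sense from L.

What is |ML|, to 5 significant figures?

29.862

Tangency of A1 to MF means the radius DF is perpendicular to MF, so D = F + (0, 6.5) = (22.700, 6.5000). On A1, F sits at bearing -90° from D; an 88° counterclockwise sweep puts L at bearing -2°, so L = D + 6.5·(cos -2°, sin -2°) = (29.196, 6.2732). Then |ML| = |L − M| = 29.862.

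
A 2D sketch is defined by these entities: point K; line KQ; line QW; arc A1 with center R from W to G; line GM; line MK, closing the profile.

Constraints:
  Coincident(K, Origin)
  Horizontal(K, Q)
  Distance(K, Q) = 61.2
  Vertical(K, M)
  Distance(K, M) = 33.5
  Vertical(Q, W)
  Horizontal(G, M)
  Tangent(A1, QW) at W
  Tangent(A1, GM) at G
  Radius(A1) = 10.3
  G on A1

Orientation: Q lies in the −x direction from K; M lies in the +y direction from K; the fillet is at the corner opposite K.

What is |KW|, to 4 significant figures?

65.45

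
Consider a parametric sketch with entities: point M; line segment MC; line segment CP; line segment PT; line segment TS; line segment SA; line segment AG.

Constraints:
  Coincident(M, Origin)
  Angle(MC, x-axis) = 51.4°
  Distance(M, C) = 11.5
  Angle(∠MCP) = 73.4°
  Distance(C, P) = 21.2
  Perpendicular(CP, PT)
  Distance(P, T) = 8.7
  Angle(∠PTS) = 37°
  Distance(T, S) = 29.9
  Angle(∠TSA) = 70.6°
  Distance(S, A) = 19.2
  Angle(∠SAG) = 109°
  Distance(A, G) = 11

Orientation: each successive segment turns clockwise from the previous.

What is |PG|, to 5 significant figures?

13.959

∠TSA = 70.6° gives SA at -37.600° from the x-axis; with |SA| = 19.2, A = (36.681, 3.3033). ∠SAG = 109.0° gives AG at -108.60° from the x-axis; with |AG| = 11.0, G = (33.172, -7.1222). Then |PG| = |G − P| = 13.959.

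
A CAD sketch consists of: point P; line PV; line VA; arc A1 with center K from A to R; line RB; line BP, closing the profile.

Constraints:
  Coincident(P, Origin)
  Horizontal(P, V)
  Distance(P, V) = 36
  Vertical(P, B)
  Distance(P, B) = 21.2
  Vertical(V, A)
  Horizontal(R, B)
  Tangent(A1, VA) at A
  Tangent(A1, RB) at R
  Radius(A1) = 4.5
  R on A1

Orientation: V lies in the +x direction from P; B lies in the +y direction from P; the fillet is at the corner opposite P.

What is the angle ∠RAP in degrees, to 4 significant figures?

69.89°

The virtual corner opposite P is at (36.00, 21.20). Tangency of A1 to VA means the radius KA is perpendicular to VA and the tangent condition forces KR to be normal to RB, with radius 4.5, so the center K sits 4.5 in from both sides at K = (31.50, 16.70). That places the tangent points at A = (36.00, 16.70) on VA and R = (31.50, 21.20) on RB. Then cos ∠RAP = AR·AP / (|AR||AP|), giving 69.89°.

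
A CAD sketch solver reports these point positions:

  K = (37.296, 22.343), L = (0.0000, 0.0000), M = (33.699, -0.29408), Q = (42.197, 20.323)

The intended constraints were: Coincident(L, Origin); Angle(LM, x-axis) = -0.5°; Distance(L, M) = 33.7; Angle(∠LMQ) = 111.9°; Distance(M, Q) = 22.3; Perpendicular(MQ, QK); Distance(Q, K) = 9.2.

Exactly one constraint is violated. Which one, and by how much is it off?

Distance(Q, K) = 9.2 — off by 3.90.

L = (0.00, 0.00) ✓; LM at -0.5000° ✓; |LM| = 33.70 ✓; ∠LMQ = 111.9° ✓; |MQ| = 22.30 ✓; ∠(MQ, QK) = 90.00° ✓; |QK| = 5.301 ✗.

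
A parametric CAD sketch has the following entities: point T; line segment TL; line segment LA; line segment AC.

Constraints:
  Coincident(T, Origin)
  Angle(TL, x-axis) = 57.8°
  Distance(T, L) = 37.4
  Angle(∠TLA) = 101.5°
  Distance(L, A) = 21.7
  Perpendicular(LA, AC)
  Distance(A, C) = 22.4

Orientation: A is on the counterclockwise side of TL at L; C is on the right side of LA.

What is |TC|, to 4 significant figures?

65.86

T is at the origin; TL runs at 57.8° with length 37.4, so L = 37.4·(cos 57.8°, sin 57.8°) = (19.93, 31.65). ∠TLA = 101.5°, so LA runs at 57.8° + (180° − 101.5°) = 136.3° from the x-axis; with |LA| = 21.7, A = L + 21.7·(cos 136.3°, sin 136.3°) = (4.241, 46.64). The perpendicularity gives AC at right angles to LA; with |AC| = 22.4 on the right of LA, C = A + 22.4·(0.6909, 0.7230) = (19.72, 62.83). Then |TC| = |C − T| = 65.86.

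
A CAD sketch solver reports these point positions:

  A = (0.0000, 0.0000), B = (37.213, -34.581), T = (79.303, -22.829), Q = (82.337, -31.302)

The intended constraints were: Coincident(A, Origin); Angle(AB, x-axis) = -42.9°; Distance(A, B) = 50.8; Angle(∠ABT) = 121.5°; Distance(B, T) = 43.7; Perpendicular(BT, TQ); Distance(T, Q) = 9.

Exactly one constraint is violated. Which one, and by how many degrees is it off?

Perpendicular(BT, TQ) — off by 4.10°.

A = (0.00, 0.00) ✓; AB at -42.90° ✓; |AB| = 50.80 ✓; ∠ABT = 121.5° ✓; |BT| = 43.70 ✓; ∠(BT, TQ) = 85.90° ✗; |TQ| = 9.000 ✓.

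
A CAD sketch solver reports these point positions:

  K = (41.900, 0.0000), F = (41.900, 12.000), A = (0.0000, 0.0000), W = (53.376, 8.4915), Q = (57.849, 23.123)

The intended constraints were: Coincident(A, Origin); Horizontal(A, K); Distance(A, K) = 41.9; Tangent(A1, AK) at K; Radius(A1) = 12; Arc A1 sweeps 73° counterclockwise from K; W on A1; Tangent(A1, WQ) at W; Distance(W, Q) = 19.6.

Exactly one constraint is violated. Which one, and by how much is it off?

Distance(W, Q) = 19.6 — off by 4.30.

A = (0.00, 0.00) ✓; A.y = 0.00, K.y = 0.00 ✓; |AK| = 41.90 ✓; ∠(FK, KA) = 90.00° ✓; |FK| = 12.00 ✓; bearing(F→W) − bearing(F→K) = 73.00° ✓; |FW| = 12.00 ✓; ∠(FW, WQ) = 90.00° ✓; |WQ| = 15.30 ✗.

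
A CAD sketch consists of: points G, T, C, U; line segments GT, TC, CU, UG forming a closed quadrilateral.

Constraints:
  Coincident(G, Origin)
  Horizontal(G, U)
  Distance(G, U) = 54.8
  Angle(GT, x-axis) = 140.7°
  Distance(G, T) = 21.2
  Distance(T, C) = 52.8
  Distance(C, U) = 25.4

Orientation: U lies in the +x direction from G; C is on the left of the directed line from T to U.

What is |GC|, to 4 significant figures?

40.19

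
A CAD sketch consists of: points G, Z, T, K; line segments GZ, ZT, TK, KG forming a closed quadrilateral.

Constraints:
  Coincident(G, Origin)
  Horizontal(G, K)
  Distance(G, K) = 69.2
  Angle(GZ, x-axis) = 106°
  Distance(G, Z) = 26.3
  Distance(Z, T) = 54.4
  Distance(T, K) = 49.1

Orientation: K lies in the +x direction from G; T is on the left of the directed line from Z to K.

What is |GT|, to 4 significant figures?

61.37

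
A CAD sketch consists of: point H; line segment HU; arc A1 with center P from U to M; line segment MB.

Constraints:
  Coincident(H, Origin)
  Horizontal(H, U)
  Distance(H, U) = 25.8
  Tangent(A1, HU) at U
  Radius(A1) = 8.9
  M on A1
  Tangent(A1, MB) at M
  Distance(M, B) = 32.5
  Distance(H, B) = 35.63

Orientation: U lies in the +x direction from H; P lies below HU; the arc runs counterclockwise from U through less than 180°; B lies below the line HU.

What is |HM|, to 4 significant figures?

18.43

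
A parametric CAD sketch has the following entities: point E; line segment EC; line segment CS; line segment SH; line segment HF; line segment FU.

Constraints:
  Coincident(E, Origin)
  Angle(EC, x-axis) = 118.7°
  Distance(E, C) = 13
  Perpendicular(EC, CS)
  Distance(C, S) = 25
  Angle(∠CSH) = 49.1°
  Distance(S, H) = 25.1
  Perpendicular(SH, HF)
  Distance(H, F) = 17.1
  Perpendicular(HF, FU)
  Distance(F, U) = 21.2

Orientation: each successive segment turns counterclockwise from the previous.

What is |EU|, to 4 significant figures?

23.28

SH ⟂ HF, so HF runs at 69.60°; with |HF| = 17.1, F = (1.315, 6.676). HF ⟂ FU, so FU runs at 159.6°; with |FU| = 21.2, U = (-18.56, 14.07). Then |EU| = |U − E| = 23.28.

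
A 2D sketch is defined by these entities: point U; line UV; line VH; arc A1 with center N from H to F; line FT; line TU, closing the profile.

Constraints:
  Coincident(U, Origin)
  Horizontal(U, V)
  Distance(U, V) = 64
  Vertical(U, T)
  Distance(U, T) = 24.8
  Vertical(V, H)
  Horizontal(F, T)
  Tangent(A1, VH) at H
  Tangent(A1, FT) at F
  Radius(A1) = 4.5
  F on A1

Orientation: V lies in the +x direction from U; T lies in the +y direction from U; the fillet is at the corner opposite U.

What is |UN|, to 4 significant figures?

62.87

U and T share the same x with |UT| = 24.8 and T on the +y side, so T = (0.000, 24.80). The virtual corner opposite U is at (64.00, 24.80). Tangency of A1 to VH means the radius NH is perpendicular to VH and since A1 is tangent to FT there, NF ⟂ FT, with radius 4.5, so the center N sits 4.5 in from both sides at N = (59.50, 20.30). Then |UN| = |N − U| = 62.87.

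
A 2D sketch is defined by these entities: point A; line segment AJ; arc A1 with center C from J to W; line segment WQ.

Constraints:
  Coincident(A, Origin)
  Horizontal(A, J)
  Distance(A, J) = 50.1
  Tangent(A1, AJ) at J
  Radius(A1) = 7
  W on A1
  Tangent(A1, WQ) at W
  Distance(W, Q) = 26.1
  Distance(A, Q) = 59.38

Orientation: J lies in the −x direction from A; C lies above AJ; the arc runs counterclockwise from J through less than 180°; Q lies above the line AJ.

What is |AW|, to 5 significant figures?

44.073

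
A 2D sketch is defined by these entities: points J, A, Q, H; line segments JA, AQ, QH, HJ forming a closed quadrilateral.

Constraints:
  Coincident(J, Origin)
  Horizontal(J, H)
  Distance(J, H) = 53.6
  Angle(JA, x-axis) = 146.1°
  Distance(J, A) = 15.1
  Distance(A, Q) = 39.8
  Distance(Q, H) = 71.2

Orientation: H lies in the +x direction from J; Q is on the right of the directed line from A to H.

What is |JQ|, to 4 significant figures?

32.98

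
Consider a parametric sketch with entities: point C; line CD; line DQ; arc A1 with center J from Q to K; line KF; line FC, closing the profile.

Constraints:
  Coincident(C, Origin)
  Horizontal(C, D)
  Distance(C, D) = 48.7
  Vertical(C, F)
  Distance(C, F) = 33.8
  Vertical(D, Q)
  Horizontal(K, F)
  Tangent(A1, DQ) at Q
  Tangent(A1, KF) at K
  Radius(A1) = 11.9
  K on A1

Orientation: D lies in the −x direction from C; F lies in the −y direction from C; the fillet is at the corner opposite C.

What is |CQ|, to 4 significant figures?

53.40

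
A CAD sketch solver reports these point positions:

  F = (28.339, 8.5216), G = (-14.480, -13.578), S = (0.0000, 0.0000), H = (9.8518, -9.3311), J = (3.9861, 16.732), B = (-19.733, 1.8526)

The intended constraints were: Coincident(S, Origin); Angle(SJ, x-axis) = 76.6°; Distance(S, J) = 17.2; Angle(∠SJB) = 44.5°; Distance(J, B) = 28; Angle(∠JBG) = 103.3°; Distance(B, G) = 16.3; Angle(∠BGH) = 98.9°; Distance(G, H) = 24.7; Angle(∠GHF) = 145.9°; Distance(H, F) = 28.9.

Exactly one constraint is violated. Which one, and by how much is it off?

Distance(H, F) = 28.9 — off by 3.20.

S = (0.00, 0.00) ✓; SJ at 76.60° ✓; |SJ| = 17.20 ✓; ∠SJB = 44.50° ✓; |JB| = 28.00 ✓; ∠JBG = 103.3° ✓; |BG| = 16.30 ✓; ∠BGH = 98.90° ✓; |GH| = 24.70 ✓; ∠GHF = 145.9° ✓; |HF| = 25.70 ✗.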